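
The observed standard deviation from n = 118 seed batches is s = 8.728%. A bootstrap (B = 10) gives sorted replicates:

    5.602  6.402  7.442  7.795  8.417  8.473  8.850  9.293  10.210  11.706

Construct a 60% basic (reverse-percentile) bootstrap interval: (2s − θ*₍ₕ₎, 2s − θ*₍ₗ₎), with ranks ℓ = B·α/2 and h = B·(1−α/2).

Percentile endpoints at ranks 2 and 8: θ*₍2₎ = 6.402, θ*₍8₎ = 9.293.
Basic interval reflects these around s:
  lower = 2 × 8.728 − 9.293 = 8.163
  upper = 2 × 8.728 − 6.402 = 11.054

(8.163, 11.054)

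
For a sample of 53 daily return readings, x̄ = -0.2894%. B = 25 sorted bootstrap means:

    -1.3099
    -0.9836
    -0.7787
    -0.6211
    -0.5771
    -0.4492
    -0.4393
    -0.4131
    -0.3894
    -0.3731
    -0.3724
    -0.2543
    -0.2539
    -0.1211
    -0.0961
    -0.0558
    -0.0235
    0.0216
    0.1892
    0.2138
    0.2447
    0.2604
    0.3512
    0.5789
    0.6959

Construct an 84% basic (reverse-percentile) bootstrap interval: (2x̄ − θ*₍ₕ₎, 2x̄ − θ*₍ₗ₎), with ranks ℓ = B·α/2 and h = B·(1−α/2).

Percentile endpoints at ranks 2 and 23: θ*₍2₎ = -0.9836, θ*₍23₎ = 0.3512.
Basic interval reflects these around x̄:
  lower = 2 × -0.2894 − 0.3512 = -0.9300
  upper = 2 × -0.2894 − -0.9836 = 0.4048

(-0.9300, 0.4048)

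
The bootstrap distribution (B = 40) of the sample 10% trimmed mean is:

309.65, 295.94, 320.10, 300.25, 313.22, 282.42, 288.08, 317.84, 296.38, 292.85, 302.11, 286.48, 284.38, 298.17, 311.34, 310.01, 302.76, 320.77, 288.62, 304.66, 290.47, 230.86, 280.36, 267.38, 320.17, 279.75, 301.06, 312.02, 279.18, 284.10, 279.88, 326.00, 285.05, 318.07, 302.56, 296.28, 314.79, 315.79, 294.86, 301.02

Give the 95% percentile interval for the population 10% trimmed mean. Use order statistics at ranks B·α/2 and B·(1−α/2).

Sorted replicates: 230.86, 267.38, 279.18, 279.75, 279.88, 280.36, 282.42, 284.10, 284.38, 285.05, 286.48, 288.08, 288.62, 290.47, 292.85, 294.86, 295.94, 296.28, 296.38, 298.17, 300.25, 301.02, 301.06, 302.11, 302.56, 302.76, 304.66, 309.65, 310.01, 311.34, 312.02, 313.22, 314.79, 315.79, 317.84, 318.07, 320.10, 320.17, 320.77, 326.00
α = 0.05; lower rank = 40 × 0.025 = 1; upper rank = 40 × 0.975 = 39.
The 1st smallest replicate is 230.86; the 39th is 320.77.

(230.86, 320.77)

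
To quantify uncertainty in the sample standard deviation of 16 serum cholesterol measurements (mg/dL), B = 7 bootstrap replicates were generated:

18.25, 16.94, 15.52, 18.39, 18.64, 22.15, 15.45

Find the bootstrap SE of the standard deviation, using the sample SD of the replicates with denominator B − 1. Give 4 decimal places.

Bootstrap SE is the standard deviation of the 7 replicate standard deviations.
Mean of replicates: (18.25 + 16.94 + 15.52 + 18.39 + 18.64 + 22.15 + 15.45) / 7 = 125.34000 / 7 = 17.90571
Sum of squared deviations: (+0.34429)² + (−0.96571)² + (−2.38571)² + (+0.48429)² + (+0.73429)² + (+4.24429)² + (−2.45571)² = 31.56097
Variance = 31.56097 / 6 = 5.26016
SE* = √5.26016

SE* = 2.2935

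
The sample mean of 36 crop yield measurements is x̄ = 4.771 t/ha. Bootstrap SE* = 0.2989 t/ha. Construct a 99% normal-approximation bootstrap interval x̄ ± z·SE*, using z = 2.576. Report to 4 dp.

(4.0010, 5.5410)

Margin = 2.576 × 0.2989 = 0.76997
Interval: 4.771 ± 0.76997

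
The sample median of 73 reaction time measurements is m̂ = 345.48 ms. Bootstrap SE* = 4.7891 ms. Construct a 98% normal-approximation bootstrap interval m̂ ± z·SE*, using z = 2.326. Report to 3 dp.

(334.341, 356.619)

Margin = 2.326 × 4.7891 = 11.1394
Interval: 345.48 ± 11.1394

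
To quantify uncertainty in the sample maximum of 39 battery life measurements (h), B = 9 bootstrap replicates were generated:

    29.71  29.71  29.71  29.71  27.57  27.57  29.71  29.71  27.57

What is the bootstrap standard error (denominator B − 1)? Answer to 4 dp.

Bootstrap SE is the standard deviation of the 9 replicate maximums.
Mean of replicates: (29.71 + 29.71 + 29.71 + 29.71 + 27.57 + 27.57 + 29.71 + 29.71 + 27.57) / 9 = 260.97000 / 9 = 28.99667
Sum of squared deviations: (+0.71333)² + (+0.71333)² + (+0.71333)² + (+0.71333)² + (−1.42667)² + (−1.42667)² + (+0.71333)² + (+0.71333)² + (−1.42667)² = 9.15920
Variance = 9.15920 / 8 = 1.14490
SE* = √1.14490

SE* = 1.0700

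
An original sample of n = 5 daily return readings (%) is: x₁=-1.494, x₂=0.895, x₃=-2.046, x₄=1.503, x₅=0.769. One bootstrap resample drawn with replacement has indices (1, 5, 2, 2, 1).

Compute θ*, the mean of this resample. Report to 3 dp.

θ* = -0.086

Resample values: -1.494, 0.769, 0.895, 0.895, -1.494.
Mean = ((-1.494) + 0.769 + 0.895 + 0.895 + (-1.494)) / 5 = -0.4290 / 5 = -0.086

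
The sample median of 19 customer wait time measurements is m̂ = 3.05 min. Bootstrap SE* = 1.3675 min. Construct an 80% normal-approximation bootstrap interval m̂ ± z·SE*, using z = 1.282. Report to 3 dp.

(1.297, 4.803)

Margin = 1.282 × 1.3675 = 1.7531
Interval: 3.05 ± 1.7531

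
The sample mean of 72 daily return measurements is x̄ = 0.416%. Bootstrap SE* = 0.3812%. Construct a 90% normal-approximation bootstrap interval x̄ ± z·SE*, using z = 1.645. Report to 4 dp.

(-0.2111, 1.0431)

Margin = 1.645 × 0.3812 = 0.62707
Interval: 0.416 ± 0.62707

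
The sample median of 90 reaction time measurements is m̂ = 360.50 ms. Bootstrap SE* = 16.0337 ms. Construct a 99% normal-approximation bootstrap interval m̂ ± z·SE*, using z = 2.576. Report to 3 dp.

Margin = 2.576 × 16.0337 = 41.3028
Interval: 360.50 ± 41.3028

(319.197, 401.803)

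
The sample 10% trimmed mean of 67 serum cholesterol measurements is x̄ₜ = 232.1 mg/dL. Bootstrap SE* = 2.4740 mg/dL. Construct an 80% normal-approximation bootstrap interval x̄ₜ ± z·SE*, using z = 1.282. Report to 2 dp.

(228.93, 235.27)

Margin = 1.282 × 2.4740 = 3.172
Interval: 232.1 ± 3.172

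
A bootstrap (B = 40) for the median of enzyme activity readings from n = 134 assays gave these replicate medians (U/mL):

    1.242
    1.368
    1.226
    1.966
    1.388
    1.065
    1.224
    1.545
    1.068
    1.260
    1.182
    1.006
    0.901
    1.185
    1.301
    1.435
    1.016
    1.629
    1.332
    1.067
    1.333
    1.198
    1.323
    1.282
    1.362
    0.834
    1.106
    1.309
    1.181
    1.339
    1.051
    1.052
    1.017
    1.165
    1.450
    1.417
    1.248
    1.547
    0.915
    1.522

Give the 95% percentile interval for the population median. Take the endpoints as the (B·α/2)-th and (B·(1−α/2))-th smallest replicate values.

(0.834, 1.629)

Sorted replicates: 0.834, 0.901, 0.915, 1.006, 1.016, 1.017, 1.051, 1.052, 1.065, 1.067, 1.068, 1.106, 1.165, 1.181, 1.182, 1.185, 1.198, 1.224, 1.226, 1.242, 1.248, 1.260, 1.282, 1.301, 1.309, 1.323, 1.332, 1.333, 1.339, 1.362, 1.368, 1.388, 1.417, 1.435, 1.450, 1.522, 1.545, 1.547, 1.629, 1.966
α = 0.05; lower rank = 40 × 0.025 = 1; upper rank = 40 × 0.975 = 39.
The 1st smallest replicate is 0.834; the 39th is 1.629.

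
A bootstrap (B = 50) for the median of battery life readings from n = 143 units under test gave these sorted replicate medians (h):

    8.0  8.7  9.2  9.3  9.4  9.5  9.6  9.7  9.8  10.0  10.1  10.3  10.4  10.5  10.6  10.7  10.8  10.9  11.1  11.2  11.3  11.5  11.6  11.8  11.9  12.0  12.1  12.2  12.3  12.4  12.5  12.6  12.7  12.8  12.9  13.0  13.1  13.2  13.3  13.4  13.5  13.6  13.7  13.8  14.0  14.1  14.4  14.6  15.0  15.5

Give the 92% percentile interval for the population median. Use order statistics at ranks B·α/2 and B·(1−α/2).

α = 0.08; lower rank = 50 × 0.040 = 2; upper rank = 50 × 0.960 = 48.
The 2nd smallest replicate is 8.7; the 48th is 14.6.

(8.7, 14.6)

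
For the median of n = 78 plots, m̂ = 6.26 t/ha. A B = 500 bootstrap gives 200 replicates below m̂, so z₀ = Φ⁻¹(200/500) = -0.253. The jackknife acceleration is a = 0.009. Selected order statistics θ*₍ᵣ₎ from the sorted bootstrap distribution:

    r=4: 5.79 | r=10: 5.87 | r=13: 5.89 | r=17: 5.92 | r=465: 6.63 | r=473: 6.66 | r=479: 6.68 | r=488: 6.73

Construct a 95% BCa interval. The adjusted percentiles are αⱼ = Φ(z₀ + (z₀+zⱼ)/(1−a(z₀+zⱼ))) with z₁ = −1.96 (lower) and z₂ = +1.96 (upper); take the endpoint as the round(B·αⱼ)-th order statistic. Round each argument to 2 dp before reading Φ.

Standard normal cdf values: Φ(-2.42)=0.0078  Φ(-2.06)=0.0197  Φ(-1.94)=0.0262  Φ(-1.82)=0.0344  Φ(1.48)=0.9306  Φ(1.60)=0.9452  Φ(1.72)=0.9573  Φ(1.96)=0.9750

(5.79, 6.63)

Lower: z₀ + z₁ = -0.253 + (-1.960) = -2.213; 1 − a(z₀+z₁) = 1 − (0.009)(-2.213) = 1.0199; argument = -0.253 + (-2.213)/1.0199 = -2.4228 → -2.42.
α₁ = Φ(-2.42) = 0.0078; rank = round(500 × 0.0078) = 4; θ*₍4₎ = 5.79.
Upper: z₀ + z₂ = 1.707; 1 − a(z₀+z₂) = 0.9846; argument = 1.4806 → 1.48; α₂ = 0.9306; rank = 465; θ*₍465₎ = 6.63.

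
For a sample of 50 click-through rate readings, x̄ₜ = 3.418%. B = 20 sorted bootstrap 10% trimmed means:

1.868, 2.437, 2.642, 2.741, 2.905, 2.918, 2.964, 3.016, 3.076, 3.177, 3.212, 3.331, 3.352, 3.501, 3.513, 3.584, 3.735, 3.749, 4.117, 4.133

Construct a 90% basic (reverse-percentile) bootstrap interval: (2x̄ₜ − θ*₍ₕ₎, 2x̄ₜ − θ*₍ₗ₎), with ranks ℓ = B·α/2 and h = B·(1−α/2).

Percentile endpoints at ranks 1 and 19: θ*₍1₎ = 1.868, θ*₍19₎ = 4.117.
Basic interval reflects these around x̄ₜ:
  lower = 2 × 3.418 − 4.117 = 2.719
  upper = 2 × 3.418 − 1.868 = 4.968

(2.719, 4.968)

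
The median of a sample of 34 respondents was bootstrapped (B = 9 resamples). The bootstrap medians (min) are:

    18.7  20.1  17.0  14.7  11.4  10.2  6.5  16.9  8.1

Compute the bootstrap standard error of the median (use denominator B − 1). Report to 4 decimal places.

SE* = 4.8582

Bootstrap SE is the standard deviation of the 9 replicate medians.
Mean of replicates: (18.7 + 20.1 + 17.0 + 14.7 + 11.4 + 10.2 + 6.5 + 16.9 + 8.1) / 9 = 123.60000 / 9 = 13.73333
Sum of squared deviations: (+4.96667)² + (+6.36667)² + (+3.26667)² + (+0.96667)² + (−2.33333)² + (−3.53333)² + (−7.23333)² + (+3.16667)² + (−5.63333)² = 188.82000
Variance = 188.82000 / 8 = 23.60250
SE* = √23.60250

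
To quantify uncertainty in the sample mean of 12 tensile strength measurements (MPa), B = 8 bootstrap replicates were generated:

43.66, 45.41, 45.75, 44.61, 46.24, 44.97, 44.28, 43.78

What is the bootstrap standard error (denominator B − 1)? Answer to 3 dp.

Bootstrap SE is the standard deviation of the 8 replicate means.
Mean of replicates: (43.66 + 45.41 + 45.75 + 44.61 + 46.24 + 44.97 + 44.28 + 43.78) / 8 = 358.7000 / 8 = 44.8375
Sum of squared deviations: (−1.1775)² + (+0.5725)² + (+0.9125)² + (−0.2275)² + (+1.4025)² + (+0.1325)² + (−0.5575)² + (−1.0575)² = 6.0124
Variance = 6.0124 / 7 = 0.8589
SE* = √0.8589

SE* = 0.927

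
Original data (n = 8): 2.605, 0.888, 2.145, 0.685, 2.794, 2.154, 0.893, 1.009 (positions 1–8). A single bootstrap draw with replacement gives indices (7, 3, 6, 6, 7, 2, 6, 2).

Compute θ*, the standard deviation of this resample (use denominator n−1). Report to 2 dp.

Resample values: 0.893, 2.145, 2.154, 2.154, 0.893, 0.888, 2.154, 0.888.
Mean = 1.5211; sum of squared deviations = 3.1816
s² = 3.1816 / 7 = 0.4545
s = √0.4545 = 0.67

θ* = 0.67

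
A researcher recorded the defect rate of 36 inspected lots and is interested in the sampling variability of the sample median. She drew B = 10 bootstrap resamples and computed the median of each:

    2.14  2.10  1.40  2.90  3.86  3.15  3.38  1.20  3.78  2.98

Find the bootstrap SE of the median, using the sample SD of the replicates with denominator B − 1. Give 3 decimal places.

Bootstrap SE is the standard deviation of the 10 replicate medians.
Mean of replicates: (2.14 + 2.10 + 1.40 + 2.90 + 3.86 + 3.15 + 3.38 + 1.20 + 3.78 + 2.98) / 10 = 26.8900 / 10 = 2.6890
Sum of squared deviations: (−0.5490)² + (−0.5890)² + (−1.2890)² + (+0.2110)² + (+1.1710)² + (+0.4610)² + (+0.6910)² + (−1.4890)² + (+1.0910)² + (+0.2910)² = 7.9077
Variance = 7.9077 / 9 = 0.8786
SE* = √0.8786

SE* = 0.937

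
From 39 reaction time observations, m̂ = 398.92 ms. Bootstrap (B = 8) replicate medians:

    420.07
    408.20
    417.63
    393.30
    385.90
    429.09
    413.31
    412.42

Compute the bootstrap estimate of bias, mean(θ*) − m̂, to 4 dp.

mean(θ*) = (420.07 + 408.20 + 417.63 + 393.30 + 385.90 + 429.09 + 413.31 + 412.42) / 8 = 409.99000
bias = 409.99000 − 398.92

bias = +11.0700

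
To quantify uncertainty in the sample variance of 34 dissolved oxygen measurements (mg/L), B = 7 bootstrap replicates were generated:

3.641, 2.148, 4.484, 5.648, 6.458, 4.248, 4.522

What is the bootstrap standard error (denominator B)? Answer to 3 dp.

Bootstrap SE is the standard deviation of the 7 replicate variances.
Mean of replicates: (3.641 + 2.148 + 4.484 + 5.648 + 6.458 + 4.248 + 4.522) / 7 = 31.1490 / 7 = 4.4499
Sum of squared deviations: (−0.8089)² + (−2.3019)² + (+0.0341)² + (+1.1981)² + (+2.0081)² + (−0.2019)² + (+0.0721)² = 11.4681
Variance = 11.4681 / 7 = 1.6383
SE* = √1.6383

SE* = 1.280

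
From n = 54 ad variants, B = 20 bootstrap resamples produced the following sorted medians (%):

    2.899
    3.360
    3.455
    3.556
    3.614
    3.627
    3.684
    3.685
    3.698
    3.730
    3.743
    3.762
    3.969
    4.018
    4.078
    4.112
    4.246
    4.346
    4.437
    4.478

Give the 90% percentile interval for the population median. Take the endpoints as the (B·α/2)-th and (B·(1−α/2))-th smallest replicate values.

α = 0.10; lower rank = 20 × 0.050 = 1; upper rank = 20 × 0.950 = 19.
The 1st smallest replicate is 2.899; the 19th is 4.437.

(2.899, 4.437)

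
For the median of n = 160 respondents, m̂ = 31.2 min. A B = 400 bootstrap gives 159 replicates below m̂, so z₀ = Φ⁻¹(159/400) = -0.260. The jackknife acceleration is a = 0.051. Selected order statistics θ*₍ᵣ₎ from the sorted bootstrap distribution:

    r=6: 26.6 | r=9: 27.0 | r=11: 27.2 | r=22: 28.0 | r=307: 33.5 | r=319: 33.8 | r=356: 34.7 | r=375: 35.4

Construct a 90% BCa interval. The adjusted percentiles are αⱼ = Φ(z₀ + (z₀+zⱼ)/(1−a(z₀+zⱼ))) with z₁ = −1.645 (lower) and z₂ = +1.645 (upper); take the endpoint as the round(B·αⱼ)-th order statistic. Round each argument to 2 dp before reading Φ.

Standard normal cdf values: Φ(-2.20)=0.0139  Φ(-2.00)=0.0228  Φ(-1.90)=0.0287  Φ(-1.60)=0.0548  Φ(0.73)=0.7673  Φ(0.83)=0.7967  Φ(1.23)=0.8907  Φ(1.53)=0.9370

(27.0, 34.7)

Lower: z₀ + z₁ = -0.260 + (-1.645) = -1.905; 1 − a(z₀+z₁) = 1 − (0.051)(-1.905) = 1.0972; argument = -0.260 + (-1.905)/1.0972 = -1.9963 → -2.00.
α₁ = Φ(-2.00) = 0.0228; rank = round(400 × 0.0228) = 9; θ*₍9₎ = 27.0.
Upper: z₀ + z₂ = 1.385; 1 − a(z₀+z₂) = 0.9294; argument = 1.2303 → 1.23; α₂ = 0.8907; rank = 356; θ*₍356₎ = 34.7.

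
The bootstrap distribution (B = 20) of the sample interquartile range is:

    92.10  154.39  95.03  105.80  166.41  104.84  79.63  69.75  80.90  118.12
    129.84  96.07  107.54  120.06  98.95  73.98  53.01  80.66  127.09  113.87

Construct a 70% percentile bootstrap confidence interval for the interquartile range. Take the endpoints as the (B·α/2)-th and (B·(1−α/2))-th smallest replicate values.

(73.98, 127.09)

Sorted replicates: 53.01, 69.75, 73.98, 79.63, 80.66, 80.90, 92.10, 95.03, 96.07, 98.95, 104.84, 105.80, 107.54, 113.87, 118.12, 120.06, 127.09, 129.84, 154.39, 166.41
α = 0.30; lower rank = 20 × 0.150 = 3; upper rank = 20 × 0.850 = 17.
The 3rd smallest replicate is 73.98; the 17th is 127.09.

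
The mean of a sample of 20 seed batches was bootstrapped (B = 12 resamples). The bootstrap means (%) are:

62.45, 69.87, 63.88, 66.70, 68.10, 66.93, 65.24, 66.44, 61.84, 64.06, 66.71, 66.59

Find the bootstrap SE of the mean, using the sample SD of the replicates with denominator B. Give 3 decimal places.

SE* = 2.230

Bootstrap SE is the standard deviation of the 12 replicate means.
Mean of replicates: (62.45 + 69.87 + 63.88 + 66.70 + 68.10 + 66.93 + 65.24 + 66.44 + 61.84 + 64.06 + 66.71 + 66.59) / 12 = 788.8100 / 12 = 65.7342
Sum of squared deviations: (−3.2842)² + (+4.1358)² + (−1.8542)² + (+0.9658)² + (+2.3658)² + (+1.1958)² + (−0.4942)² + (+0.7058)² + (−3.8942)² + (−1.6742)² + (+0.9758)² + (+0.8558)² = 59.6833
Variance = 59.6833 / 12 = 4.9736
SE* = √4.9736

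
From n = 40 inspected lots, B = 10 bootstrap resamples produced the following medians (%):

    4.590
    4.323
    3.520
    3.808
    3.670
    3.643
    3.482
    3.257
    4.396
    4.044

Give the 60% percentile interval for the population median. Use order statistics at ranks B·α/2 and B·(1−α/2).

(3.482, 4.323)

Sorted replicates: 3.257, 3.482, 3.520, 3.643, 3.670, 3.808, 4.044, 4.323, 4.396, 4.590
α = 0.40; lower rank = 10 × 0.200 = 2; upper rank = 10 × 0.800 = 8.
The 2nd smallest replicate is 3.482; the 8th is 4.323.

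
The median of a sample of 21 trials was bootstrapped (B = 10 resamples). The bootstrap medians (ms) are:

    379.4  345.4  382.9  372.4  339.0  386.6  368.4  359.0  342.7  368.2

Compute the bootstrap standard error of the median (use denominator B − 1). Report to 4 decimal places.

Bootstrap SE is the standard deviation of the 10 replicate medians.
Mean of replicates: (379.4 + 345.4 + 382.9 + 372.4 + 339.0 + 386.6 + 368.4 + 359.0 + 342.7 + 368.2) / 10 = 3644.00000 / 10 = 364.40000
Sum of squared deviations: (+15.00000)² + (−19.00000)² + (+18.50000)² + (+8.00000)² + (−25.40000)² + (+22.20000)² + (+4.00000)² + (−5.40000)² + (−21.70000)² + (+3.80000)² = 2660.74000
Variance = 2660.74000 / 9 = 295.63778
SE* = √295.63778

SE* = 17.1941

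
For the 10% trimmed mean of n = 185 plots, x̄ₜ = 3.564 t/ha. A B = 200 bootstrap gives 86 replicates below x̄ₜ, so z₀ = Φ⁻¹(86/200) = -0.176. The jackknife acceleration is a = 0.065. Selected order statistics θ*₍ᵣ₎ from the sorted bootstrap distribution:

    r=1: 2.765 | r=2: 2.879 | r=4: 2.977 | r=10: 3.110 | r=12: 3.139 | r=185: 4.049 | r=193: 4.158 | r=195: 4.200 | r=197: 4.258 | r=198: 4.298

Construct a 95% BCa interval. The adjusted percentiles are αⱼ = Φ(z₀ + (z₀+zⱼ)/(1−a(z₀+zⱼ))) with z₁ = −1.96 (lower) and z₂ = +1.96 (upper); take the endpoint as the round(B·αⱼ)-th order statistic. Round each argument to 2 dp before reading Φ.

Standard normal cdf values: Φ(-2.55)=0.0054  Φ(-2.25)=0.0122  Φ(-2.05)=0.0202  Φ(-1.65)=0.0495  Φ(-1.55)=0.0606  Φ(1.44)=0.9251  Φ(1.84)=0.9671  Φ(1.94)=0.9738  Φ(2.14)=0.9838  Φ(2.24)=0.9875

(2.977, 4.158)

Lower: z₀ + z₁ = -0.176 + (-1.960) = -2.136; 1 − a(z₀+z₁) = 1 − (0.065)(-2.136) = 1.1388; argument = -0.176 + (-2.136)/1.1388 = -2.0516 → -2.05.
α₁ = Φ(-2.05) = 0.0202; rank = round(200 × 0.0202) = 4; θ*₍4₎ = 2.977.
Upper: z₀ + z₂ = 1.784; 1 − a(z₀+z₂) = 0.8840; argument = 1.8420 → 1.84; α₂ = 0.9671; rank = 193; θ*₍193₎ = 4.158.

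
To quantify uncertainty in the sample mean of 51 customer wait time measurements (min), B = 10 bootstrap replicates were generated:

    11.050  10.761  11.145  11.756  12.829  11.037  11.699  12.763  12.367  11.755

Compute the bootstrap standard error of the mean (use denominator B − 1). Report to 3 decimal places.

SE* = 0.738

Bootstrap SE is the standard deviation of the 10 replicate means.
Mean of replicates: (11.050 + 10.761 + 11.145 + 11.756 + 12.829 + 11.037 + 11.699 + 12.763 + 12.367 + 11.755) / 10 = 117.1620 / 10 = 11.7162
Sum of squared deviations: (−0.6662)² + (−0.9552)² + (−0.5712)² + (+0.0398)² + (+1.1128)² + (−0.6792)² + (−0.0172)² + (+1.0468)² + (+0.6508)² + (+0.0388)² = 4.9049
Variance = 4.9049 / 9 = 0.5450
SE* = √0.5450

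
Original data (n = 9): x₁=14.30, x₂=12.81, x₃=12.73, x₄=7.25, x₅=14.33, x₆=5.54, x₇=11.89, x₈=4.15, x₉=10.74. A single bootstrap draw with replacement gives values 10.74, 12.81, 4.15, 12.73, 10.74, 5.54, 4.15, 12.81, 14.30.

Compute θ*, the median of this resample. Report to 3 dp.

θ* = 10.740

Sorted: 4.15, 4.15, 5.54, 10.74, 10.74, 12.73, 12.81, 12.81, 14.30
Median = middle value = 10.740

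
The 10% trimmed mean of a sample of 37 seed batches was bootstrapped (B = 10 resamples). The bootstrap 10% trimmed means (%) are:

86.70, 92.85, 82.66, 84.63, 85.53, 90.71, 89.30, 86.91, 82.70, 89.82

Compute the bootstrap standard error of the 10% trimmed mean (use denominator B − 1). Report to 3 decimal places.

Bootstrap SE is the standard deviation of the 10 replicate 10% trimmed means.
Mean of replicates: (86.70 + 92.85 + 82.66 + 84.63 + 85.53 + 90.71 + 89.30 + 86.91 + 82.70 + 89.82) / 10 = 871.8100 / 10 = 87.1810
Sum of squared deviations: (−0.4810)² + (+5.6690)² + (−4.5210)² + (−2.5510)² + (−1.6510)² + (+3.5290)² + (+2.1190)² + (−0.2710)² + (−4.4810)² + (+2.6390)² = 106.1029
Variance = 106.1029 / 9 = 11.7892
SE* = √11.7892

SE* = 3.434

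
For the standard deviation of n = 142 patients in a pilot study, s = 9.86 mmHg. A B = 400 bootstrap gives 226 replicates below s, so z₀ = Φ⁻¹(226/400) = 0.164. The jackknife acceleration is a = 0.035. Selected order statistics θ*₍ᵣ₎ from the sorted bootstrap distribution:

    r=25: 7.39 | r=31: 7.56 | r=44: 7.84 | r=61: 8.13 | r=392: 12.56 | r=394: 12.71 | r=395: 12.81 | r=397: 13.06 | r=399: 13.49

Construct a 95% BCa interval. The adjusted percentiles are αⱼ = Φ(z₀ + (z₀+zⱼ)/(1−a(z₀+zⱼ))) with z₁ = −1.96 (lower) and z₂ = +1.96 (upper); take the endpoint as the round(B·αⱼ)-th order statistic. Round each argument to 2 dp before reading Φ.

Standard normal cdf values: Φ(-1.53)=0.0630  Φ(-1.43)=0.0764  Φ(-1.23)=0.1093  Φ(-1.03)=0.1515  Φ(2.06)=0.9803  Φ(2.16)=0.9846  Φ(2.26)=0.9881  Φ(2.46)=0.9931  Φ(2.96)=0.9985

(7.39, 13.06)

Lower: z₀ + z₁ = 0.164 + (-1.960) = -1.796; 1 − a(z₀+z₁) = 1 − (0.035)(-1.796) = 1.0629; argument = 0.164 + (-1.796)/1.0629 = -1.5258 → -1.53.
α₁ = Φ(-1.53) = 0.0630; rank = round(400 × 0.0630) = 25; θ*₍25₎ = 7.39.
Upper: z₀ + z₂ = 2.124; 1 − a(z₀+z₂) = 0.9257; argument = 2.4586 → 2.46; α₂ = 0.9931; rank = 397; θ*₍397₎ = 13.06.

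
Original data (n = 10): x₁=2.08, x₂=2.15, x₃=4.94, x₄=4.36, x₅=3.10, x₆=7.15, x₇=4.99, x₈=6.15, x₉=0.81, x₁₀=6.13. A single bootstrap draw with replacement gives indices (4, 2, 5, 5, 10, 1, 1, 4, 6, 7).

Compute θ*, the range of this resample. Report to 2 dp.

Resample values: 4.36, 2.15, 3.10, 3.10, 6.13, 2.08, 2.08, 4.36, 7.15, 4.99.
Range = 7.15 − 2.08 = 5.07

θ* = 5.07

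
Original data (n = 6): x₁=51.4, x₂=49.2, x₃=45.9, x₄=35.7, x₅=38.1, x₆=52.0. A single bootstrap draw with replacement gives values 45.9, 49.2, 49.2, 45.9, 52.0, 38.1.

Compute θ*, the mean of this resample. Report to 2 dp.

Mean = (45.9 + 49.2 + 49.2 + 45.9 + 52.0 + 38.1) / 6 = 280.30 / 6 = 46.72

θ* = 46.72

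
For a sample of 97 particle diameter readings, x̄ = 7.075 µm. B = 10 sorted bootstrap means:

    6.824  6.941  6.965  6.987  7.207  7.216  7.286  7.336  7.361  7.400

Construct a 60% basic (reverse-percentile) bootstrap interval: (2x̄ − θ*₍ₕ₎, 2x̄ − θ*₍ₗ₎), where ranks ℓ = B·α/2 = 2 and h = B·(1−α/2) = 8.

(6.814, 7.209)

Percentile endpoints at ranks 2 and 8: θ*₍2₎ = 6.941, θ*₍8₎ = 7.336.
Basic interval reflects these around x̄:
  lower = 2 × 7.075 − 7.336 = 6.814
  upper = 2 × 7.075 − 6.941 = 7.209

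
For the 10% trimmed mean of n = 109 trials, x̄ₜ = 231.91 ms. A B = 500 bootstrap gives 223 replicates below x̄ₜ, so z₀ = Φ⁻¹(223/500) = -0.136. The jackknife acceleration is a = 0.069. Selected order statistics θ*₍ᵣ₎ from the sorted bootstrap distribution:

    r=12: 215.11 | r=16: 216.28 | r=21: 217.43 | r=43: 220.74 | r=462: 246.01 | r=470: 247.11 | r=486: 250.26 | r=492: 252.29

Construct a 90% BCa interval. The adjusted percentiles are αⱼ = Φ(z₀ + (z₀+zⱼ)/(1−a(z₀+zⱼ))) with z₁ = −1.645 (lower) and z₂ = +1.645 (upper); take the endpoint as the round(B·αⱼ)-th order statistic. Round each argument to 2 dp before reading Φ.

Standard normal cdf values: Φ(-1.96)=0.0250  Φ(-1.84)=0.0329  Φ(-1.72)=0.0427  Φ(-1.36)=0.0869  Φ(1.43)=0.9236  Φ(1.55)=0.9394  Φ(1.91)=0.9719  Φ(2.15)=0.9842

(217.43, 247.11)

Lower: z₀ + z₁ = -0.136 + (-1.645) = -1.781; 1 − a(z₀+z₁) = 1 − (0.069)(-1.781) = 1.1229; argument = -0.136 + (-1.781)/1.1229 = -1.7221 → -1.72.
α₁ = Φ(-1.72) = 0.0427; rank = round(500 × 0.0427) = 21; θ*₍21₎ = 217.43.
Upper: z₀ + z₂ = 1.509; 1 − a(z₀+z₂) = 0.8959; argument = 1.5484 → 1.55; α₂ = 0.9394; rank = 470; θ*₍470₎ = 247.11.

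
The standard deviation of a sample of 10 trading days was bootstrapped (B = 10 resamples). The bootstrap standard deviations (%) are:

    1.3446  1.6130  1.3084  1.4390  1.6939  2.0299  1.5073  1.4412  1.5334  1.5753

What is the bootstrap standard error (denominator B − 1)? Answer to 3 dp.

Bootstrap SE is the standard deviation of the 10 replicate standard deviations.
Mean of replicates: (1.3446 + 1.6130 + 1.3084 + 1.4390 + 1.6939 + 2.0299 + 1.5073 + 1.4412 + 1.5334 + 1.5753) / 10 = 15.48600 / 10 = 1.54860
Sum of squared deviations: (−0.20400)² + (+0.06440)² + (−0.24020)² + (−0.10960)² + (+0.14530)² + (+0.48130)² + (−0.04130)² + (−0.10740)² + (−0.01520)² + (+0.02670)² = 0.38242
Variance = 0.38242 / 9 = 0.04249
SE* = √0.04249

SE* = 0.206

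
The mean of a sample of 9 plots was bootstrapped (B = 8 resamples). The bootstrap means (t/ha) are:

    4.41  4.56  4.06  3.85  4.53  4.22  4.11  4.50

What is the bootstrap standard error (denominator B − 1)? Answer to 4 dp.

SE* = 0.2597

Bootstrap SE is the standard deviation of the 8 replicate means.
Mean of replicates: (4.41 + 4.56 + 4.06 + 3.85 + 4.53 + 4.22 + 4.11 + 4.50) / 8 = 34.24000 / 8 = 4.28000
Sum of squared deviations: (+0.13000)² + (+0.28000)² + (−0.22000)² + (−0.43000)² + (+0.25000)² + (−0.06000)² + (−0.17000)² + (+0.22000)² = 0.47200
Variance = 0.47200 / 7 = 0.06743
SE* = √0.06743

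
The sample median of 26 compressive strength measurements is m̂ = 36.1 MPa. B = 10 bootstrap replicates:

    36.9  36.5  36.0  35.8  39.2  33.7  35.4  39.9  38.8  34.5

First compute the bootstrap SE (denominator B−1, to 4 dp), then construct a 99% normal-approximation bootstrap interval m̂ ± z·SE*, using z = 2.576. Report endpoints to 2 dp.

Mean of replicates = 36.6700; sum of squared deviations = 37.8010; SE* = √(37.8010/9) = 2.0494
Margin = 2.576 × 2.0494 = 5.279
Interval: 36.1 ± 5.279

(30.82, 41.38)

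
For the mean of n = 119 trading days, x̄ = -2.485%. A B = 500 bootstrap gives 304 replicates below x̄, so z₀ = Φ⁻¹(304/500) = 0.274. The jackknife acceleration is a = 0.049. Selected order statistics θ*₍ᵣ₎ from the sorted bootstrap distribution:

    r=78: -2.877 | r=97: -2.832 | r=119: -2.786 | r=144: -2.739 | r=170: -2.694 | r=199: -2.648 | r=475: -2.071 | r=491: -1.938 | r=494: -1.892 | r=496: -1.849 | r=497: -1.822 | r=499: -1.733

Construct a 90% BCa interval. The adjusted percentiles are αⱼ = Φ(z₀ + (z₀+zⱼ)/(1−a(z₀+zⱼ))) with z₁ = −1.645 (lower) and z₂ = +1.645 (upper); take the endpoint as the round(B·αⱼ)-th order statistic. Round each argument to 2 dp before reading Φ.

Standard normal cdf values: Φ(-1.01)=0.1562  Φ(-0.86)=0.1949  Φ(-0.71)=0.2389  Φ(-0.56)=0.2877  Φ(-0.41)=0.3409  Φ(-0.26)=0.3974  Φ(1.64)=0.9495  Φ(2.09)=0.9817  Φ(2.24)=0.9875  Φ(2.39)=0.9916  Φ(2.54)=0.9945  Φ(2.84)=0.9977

Lower: z₀ + z₁ = 0.274 + (-1.645) = -1.371; 1 − a(z₀+z₁) = 1 − (0.049)(-1.371) = 1.0672; argument = 0.274 + (-1.371)/1.0672 = -1.0107 → -1.01.
α₁ = Φ(-1.01) = 0.1562; rank = round(500 × 0.1562) = 78; θ*₍78₎ = -2.877.
Upper: z₀ + z₂ = 1.919; 1 − a(z₀+z₂) = 0.9060; argument = 2.3922 → 2.39; α₂ = 0.9916; rank = 496; θ*₍496₎ = -1.849.

(-2.877, -1.849)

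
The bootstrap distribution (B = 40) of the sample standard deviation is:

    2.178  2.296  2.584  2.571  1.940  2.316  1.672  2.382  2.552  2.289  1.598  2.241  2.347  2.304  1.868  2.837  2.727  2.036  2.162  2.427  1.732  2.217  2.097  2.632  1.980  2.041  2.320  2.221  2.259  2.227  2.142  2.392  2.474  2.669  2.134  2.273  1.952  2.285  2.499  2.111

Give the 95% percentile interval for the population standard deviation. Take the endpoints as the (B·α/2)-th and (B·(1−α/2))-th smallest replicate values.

Sorted replicates: 1.598, 1.672, 1.732, 1.868, 1.940, 1.952, 1.980, 2.036, 2.041, 2.097, 2.111, 2.134, 2.142, 2.162, 2.178, 2.217, 2.221, 2.227, 2.241, 2.259, 2.273, 2.285, 2.289, 2.296, 2.304, 2.316, 2.320, 2.347, 2.382, 2.392, 2.427, 2.474, 2.499, 2.552, 2.571, 2.584, 2.632, 2.669, 2.727, 2.837
α = 0.05; lower rank = 40 × 0.025 = 1; upper rank = 40 × 0.975 = 39.
The 1st smallest replicate is 1.598; the 39th is 2.727.

(1.598, 2.727)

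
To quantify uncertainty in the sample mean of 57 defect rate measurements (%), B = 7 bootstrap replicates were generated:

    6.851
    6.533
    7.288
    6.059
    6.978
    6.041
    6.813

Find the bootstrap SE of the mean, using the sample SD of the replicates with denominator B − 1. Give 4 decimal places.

Bootstrap SE is the standard deviation of the 7 replicate means.
Mean of replicates: (6.851 + 6.533 + 7.288 + 6.059 + 6.978 + 6.041 + 6.813) / 7 = 46.56300 / 7 = 6.65186
Sum of squared deviations: (+0.19914)² + (−0.11886)² + (+0.63614)² + (−0.59286)² + (+0.32614)² + (−0.61086)² + (+0.16114)² = 1.31542
Variance = 1.31542 / 6 = 0.21924
SE* = √0.21924

SE* = 0.4682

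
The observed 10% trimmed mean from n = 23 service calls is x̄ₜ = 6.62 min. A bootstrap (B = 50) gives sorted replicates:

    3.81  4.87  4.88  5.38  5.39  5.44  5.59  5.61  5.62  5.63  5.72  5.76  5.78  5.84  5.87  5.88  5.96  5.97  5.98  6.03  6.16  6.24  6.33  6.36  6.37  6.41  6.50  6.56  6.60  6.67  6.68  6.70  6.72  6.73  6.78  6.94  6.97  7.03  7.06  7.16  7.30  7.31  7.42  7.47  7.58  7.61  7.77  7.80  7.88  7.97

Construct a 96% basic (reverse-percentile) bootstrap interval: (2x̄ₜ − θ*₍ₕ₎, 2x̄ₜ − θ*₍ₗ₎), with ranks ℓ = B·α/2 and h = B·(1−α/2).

(5.36, 9.43)

Percentile endpoints at ranks 1 and 49: θ*₍1₎ = 3.81, θ*₍49₎ = 7.88.
Basic interval reflects these around x̄ₜ:
  lower = 2 × 6.62 − 7.88 = 5.36
  upper = 2 × 6.62 − 3.81 = 9.43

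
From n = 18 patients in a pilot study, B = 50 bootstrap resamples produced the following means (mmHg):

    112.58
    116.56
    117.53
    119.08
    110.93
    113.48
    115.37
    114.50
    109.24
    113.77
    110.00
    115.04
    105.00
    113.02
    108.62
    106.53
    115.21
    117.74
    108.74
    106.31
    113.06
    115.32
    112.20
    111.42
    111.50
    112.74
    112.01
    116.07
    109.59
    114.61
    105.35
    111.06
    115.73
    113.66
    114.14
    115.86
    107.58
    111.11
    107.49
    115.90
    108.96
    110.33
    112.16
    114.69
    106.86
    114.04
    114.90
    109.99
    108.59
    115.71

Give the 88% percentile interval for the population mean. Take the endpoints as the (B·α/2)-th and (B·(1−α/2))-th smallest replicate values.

Sorted replicates: 105.00, 105.35, 106.31, 106.53, 106.86, 107.49, 107.58, 108.59, 108.62, 108.74, 108.96, 109.24, 109.59, 109.99, 110.00, 110.33, 110.93, 111.06, 111.11, 111.42, 111.50, 112.01, 112.16, 112.20, 112.58, 112.74, 113.02, 113.06, 113.48, 113.66, 113.77, 114.04, 114.14, 114.50, 114.61, 114.69, 114.90, 115.04, 115.21, 115.32, 115.37, 115.71, 115.73, 115.86, 115.90, 116.07, 116.56, 117.53, 117.74, 119.08
α = 0.12; lower rank = 50 × 0.060 = 3; upper rank = 50 × 0.940 = 47.
The 3rd smallest replicate is 106.31; the 47th is 116.56.

(106.31, 116.56)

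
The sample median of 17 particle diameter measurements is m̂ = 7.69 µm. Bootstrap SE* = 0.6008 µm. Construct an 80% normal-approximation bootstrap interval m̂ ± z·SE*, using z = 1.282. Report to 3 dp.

Margin = 1.282 × 0.6008 = 0.7702
Interval: 7.69 ± 0.7702

(6.920, 8.460)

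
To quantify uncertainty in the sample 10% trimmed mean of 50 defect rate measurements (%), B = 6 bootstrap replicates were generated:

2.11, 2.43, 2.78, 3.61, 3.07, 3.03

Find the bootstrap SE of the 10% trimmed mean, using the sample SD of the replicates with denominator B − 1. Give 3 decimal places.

Bootstrap SE is the standard deviation of the 6 replicate 10% trimmed means.
Mean of replicates: (2.11 + 2.43 + 2.78 + 3.61 + 3.07 + 3.03) / 6 = 17.0300 / 6 = 2.8383
Sum of squared deviations: (−0.7283)² + (−0.4083)² + (−0.0583)² + (+0.7717)² + (+0.2317)² + (+0.1917)² = 1.3865
Variance = 1.3865 / 5 = 0.2773
SE* = √0.2773

SE* = 0.527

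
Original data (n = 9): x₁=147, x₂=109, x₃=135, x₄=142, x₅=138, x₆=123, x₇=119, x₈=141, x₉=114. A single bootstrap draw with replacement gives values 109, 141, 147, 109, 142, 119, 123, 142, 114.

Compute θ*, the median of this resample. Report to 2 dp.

θ* = 123.00

Sorted: 109, 109, 114, 119, 123, 141, 142, 142, 147
Median = middle value = 123.00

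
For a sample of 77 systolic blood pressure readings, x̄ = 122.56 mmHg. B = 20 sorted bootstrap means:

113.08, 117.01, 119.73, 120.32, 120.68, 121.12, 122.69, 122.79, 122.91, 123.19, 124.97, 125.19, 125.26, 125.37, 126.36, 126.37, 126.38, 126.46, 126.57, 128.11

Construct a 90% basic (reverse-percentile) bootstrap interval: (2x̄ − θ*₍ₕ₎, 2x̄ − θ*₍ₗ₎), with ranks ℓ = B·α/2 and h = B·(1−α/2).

Percentile endpoints at ranks 1 and 19: θ*₍1₎ = 113.08, θ*₍19₎ = 126.57.
Basic interval reflects these around x̄:
  lower = 2 × 122.56 − 126.57 = 118.55
  upper = 2 × 122.56 − 113.08 = 132.04

(118.55, 132.04)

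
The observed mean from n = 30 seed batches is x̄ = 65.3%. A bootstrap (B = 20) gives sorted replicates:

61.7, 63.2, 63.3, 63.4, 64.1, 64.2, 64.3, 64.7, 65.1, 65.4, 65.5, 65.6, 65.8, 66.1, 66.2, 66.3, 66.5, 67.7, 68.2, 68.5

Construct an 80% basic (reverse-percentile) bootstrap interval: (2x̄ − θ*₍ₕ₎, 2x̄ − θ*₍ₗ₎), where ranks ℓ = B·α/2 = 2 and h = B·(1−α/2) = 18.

(62.9, 67.4)

Percentile endpoints at ranks 2 and 18: θ*₍2₎ = 63.2, θ*₍18₎ = 67.7.
Basic interval reflects these around x̄:
  lower = 2 × 65.3 − 67.7 = 62.9
  upper = 2 × 65.3 − 63.2 = 67.4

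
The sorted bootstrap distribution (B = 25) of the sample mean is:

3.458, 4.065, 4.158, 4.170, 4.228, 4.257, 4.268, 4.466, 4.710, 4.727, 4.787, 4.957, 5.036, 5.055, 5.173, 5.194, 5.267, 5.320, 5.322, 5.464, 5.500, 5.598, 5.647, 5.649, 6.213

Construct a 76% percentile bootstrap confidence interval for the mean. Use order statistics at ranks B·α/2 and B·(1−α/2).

(4.158, 5.598)

α = 0.24; lower rank = 25 × 0.120 = 3; upper rank = 25 × 0.880 = 22.
The 3rd smallest replicate is 4.158; the 22nd is 5.598.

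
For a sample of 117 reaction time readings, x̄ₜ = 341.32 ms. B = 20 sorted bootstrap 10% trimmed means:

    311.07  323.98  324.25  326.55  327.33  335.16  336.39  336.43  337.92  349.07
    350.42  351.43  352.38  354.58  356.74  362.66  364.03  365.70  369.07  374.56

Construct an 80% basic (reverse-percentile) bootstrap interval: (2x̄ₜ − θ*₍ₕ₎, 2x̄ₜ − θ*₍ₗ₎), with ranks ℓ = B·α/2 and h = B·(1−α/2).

Percentile endpoints at ranks 2 and 18: θ*₍2₎ = 323.98, θ*₍18₎ = 365.70.
Basic interval reflects these around x̄ₜ:
  lower = 2 × 341.32 − 365.70 = 316.94
  upper = 2 × 341.32 − 323.98 = 358.66

(316.94, 358.66)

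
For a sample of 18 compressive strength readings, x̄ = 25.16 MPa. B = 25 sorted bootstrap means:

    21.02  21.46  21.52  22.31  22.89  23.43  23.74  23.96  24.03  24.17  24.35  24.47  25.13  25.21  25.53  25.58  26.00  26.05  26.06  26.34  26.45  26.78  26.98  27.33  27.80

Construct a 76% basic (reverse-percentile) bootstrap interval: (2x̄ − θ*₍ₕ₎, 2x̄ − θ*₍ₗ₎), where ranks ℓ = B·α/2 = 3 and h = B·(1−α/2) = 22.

Percentile endpoints at ranks 3 and 22: θ*₍3₎ = 21.52, θ*₍22₎ = 26.78.
Basic interval reflects these around x̄:
  lower = 2 × 25.16 − 26.78 = 23.54
  upper = 2 × 25.16 − 21.52 = 28.80

(23.54, 28.80)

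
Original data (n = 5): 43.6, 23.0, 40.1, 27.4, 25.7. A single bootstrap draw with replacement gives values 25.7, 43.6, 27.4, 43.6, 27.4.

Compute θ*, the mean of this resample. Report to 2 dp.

θ* = 33.54

Mean = (25.7 + 43.6 + 27.4 + 43.6 + 27.4) / 5 = 167.70 / 5 = 33.54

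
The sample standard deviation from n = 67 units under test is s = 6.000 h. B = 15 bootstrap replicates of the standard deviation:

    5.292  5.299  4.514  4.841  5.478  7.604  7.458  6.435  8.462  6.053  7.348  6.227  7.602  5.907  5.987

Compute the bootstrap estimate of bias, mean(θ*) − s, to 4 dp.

mean(θ*) = (5.292 + 5.299 + 4.514 + 4.841 + 5.478 + 7.604 + 7.458 + 6.435 + 8.462 + 6.053 + 7.348 + 6.227 + 7.602 + 5.907 + 5.987) / 15 = 6.30047
bias = 6.30047 − 6.000

bias = +0.3005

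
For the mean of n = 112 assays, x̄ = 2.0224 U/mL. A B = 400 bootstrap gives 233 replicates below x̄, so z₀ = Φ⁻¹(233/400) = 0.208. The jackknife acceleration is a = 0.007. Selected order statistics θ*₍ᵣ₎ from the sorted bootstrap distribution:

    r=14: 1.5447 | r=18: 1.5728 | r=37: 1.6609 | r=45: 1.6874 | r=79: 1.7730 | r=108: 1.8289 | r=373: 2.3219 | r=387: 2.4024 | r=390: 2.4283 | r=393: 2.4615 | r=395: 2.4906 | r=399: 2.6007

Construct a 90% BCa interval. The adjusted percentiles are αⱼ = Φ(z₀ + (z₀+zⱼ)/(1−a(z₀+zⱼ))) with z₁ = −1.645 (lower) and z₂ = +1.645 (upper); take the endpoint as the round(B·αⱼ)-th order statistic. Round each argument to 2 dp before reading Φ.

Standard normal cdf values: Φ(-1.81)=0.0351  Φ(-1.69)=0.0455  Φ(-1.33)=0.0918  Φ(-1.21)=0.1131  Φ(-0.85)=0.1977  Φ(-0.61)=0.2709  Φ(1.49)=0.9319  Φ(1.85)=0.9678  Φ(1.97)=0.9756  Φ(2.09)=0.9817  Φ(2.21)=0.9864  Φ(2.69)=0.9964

Lower: z₀ + z₁ = 0.208 + (-1.645) = -1.437; 1 − a(z₀+z₁) = 1 − (0.007)(-1.437) = 1.0101; argument = 0.208 + (-1.437)/1.0101 = -1.2147 → -1.21.
α₁ = Φ(-1.21) = 0.1131; rank = round(400 × 0.1131) = 45; θ*₍45₎ = 1.6874.
Upper: z₀ + z₂ = 1.853; 1 − a(z₀+z₂) = 0.9870; argument = 2.0854 → 2.09; α₂ = 0.9817; rank = 393; θ*₍393₎ = 2.4615.

(1.6874, 2.4615)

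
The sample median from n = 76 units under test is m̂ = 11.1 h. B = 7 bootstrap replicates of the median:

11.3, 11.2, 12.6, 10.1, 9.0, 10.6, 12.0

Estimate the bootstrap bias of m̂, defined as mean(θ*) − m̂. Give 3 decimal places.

bias = −0.129

mean(θ*) = (11.3 + 11.2 + 12.6 + 10.1 + 9.0 + 10.6 + 12.0) / 7 = 10.9714
bias = 10.9714 − 11.1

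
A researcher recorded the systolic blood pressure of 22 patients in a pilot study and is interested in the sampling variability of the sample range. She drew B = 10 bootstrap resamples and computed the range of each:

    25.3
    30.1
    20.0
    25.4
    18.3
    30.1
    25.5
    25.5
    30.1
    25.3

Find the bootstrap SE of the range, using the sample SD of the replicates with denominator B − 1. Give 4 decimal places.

Bootstrap SE is the standard deviation of the 10 replicate ranges.
Mean of replicates: (25.3 + 30.1 + 20.0 + 25.4 + 18.3 + 30.1 + 25.5 + 25.5 + 30.1 + 25.3) / 10 = 255.60000 / 10 = 25.56000
Sum of squared deviations: (−0.26000)² + (+4.54000)² + (−5.56000)² + (−0.16000)² + (−7.26000)² + (+4.54000)² + (−0.06000)² + (−0.06000)² + (+4.54000)² + (−0.26000)² = 145.62400
Variance = 145.62400 / 9 = 16.18044
SE* = √16.18044

SE* = 4.0225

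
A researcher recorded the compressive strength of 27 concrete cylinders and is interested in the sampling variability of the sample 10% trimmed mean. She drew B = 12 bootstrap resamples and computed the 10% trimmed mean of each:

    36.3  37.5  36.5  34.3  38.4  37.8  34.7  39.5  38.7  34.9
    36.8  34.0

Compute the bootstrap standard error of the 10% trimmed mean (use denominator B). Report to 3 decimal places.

Bootstrap SE is the standard deviation of the 12 replicate 10% trimmed means.
Mean of replicates: (36.3 + 37.5 + 36.5 + 34.3 + 38.4 + 37.8 + 34.7 + 39.5 + 38.7 + 34.9 + 36.8 + 34.0) / 12 = 439.4000 / 12 = 36.6167
Sum of squared deviations: (−0.3167)² + (+0.8833)² + (−0.1167)² + (−2.3167)² + (+1.7833)² + (+1.1833)² + (−1.9167)² + (+2.8833)² + (+2.0833)² + (−1.7167)² + (+0.1833)² + (−2.6167)² = 36.9967
Variance = 36.9967 / 12 = 3.0831
SE* = √3.0831

SE* = 1.756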